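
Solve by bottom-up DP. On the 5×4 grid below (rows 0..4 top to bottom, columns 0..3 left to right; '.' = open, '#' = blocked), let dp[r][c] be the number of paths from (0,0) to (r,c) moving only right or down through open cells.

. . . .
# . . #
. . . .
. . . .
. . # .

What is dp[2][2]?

r\c   0   1   2   3
  0   1   1   1   1
  1   0   1   2   0
  2   0   1   3   3
  3   0   1   4   7
  4   0   1   0   7

3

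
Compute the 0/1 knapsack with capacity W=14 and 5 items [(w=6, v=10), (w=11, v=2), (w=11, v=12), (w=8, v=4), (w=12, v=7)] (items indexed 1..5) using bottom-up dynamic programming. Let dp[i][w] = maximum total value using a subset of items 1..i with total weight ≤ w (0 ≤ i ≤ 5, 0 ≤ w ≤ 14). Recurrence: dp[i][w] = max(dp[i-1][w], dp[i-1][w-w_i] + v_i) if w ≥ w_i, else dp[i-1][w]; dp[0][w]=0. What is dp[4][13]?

12

i\w   0   1   2   3   4   5   6   7   8   9  10  11  12  13  14
  0   0   0   0   0   0   0   0   0   0   0   0   0   0   0   0
  1   0   0   0   0   0   0  10  10  10  10  10  10  10  10  10
  2   0   0   0   0   0   0  10  10  10  10  10  10  10  10  10
  3   0   0   0   0   0   0  10  10  10  10  10  12  12  12  12
  4   0   0   0   0   0   0  10  10  10  10  10  12  12  12  14
  5   0   0   0   0   0   0  10  10  10  10  10  12  12  12  14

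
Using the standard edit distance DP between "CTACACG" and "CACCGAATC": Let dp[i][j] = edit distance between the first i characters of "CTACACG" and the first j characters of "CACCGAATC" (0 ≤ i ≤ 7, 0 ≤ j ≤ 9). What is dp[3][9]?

   ''  C  A  C  C  G  A  A  T  C
''  0  1  2  3  4  5  6  7  8  9
 C  1  0  1  2  3  4  5  6  7  8
 T  2  1  1  2  3  4  5  6  6  7
 A  3  2  1  2  3  4  4  5  6  7
 C  4  3  2  1  2  3  4  5  6  6
 A  5  4  3  2  2  3  3  4  5  6
 C  6  5  4  3  2  3  4  4  5  5
 G  7  6  5  4  3  2  3  4  5  6

7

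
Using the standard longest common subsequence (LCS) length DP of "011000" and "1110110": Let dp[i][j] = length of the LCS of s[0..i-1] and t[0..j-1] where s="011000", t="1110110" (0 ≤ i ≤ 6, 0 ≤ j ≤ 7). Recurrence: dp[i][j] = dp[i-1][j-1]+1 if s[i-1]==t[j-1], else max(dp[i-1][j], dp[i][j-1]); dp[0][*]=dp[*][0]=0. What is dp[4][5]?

   ''  1  1  1  0  1  1  0
''  0  0  0  0  0  0  0  0
 0  0  0  0  0  1  1  1  1
 1  0  1  1  1  1  2  2  2
 1  0  1  2  2  2  2  3  3
 0  0  1  2  2  3  3  3  4
 0  0  1  2  2  3  3  3  4
 0  0  1  2  2  3  3  3  4

3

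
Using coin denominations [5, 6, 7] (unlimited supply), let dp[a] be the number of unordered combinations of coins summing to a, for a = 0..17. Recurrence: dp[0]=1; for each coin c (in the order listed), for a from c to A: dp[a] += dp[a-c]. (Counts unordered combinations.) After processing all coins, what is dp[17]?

after  coin     0     1     2     3     4     5     6     7     8     9    10    11    12    13    14    15    16    17
          5     1     0     0     0     0     1     0     0     0     0     1     0     0     0     0     1     0     0
          6     1     0     0     0     0     1     1     0     0     0     1     1     1     0     0     1     1     1
          7     1     0     0     0     0     1     1     1     0     0     1     1     2     1     1     1     1     2

2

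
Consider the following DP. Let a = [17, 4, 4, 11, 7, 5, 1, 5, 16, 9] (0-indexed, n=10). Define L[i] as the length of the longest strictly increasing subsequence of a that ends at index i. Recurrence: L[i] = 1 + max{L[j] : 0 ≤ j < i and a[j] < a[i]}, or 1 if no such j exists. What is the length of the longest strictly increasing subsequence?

3

   i    0    1    2    3    4    5    6    7    8    9
a[i]   17    4    4   11    7    5    1    5   16    9
L[i]    1    1    1    2    2    2    1    2    3    3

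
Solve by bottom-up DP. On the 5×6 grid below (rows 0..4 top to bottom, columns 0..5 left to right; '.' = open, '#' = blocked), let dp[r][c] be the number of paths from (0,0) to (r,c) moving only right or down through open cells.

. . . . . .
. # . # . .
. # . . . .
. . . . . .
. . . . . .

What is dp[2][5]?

r\c   0   1   2   3   4   5
  0   1   1   1   1   1   1
  1   1   0   1   0   1   2
  2   1   0   1   1   2   4
  3   1   1   2   3   5   9
  4   1   2   4   7  12  21

4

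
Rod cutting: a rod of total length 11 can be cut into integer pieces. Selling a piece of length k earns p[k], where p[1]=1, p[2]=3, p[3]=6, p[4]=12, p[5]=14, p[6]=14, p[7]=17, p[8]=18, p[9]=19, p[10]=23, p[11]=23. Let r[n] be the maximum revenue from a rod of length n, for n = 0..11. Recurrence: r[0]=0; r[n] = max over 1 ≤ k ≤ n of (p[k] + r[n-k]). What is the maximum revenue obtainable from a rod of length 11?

30

   n    0    1    2    3    4    5    6    7    8    9   10   11
r[n]    0    1    3    6   12   14   15   18   24   26   28   30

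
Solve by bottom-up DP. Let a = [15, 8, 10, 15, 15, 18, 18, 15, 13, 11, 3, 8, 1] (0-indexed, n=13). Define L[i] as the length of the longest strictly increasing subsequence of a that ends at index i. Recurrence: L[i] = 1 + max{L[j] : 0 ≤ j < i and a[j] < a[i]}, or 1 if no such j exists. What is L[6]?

4

   i    0    1    2    3    4    5    6    7    8    9   10   11   12
a[i]   15    8   10   15   15   18   18   15   13   11    3    8    1
L[i]    1    1    2    3    3    4    4    3    3    3    1    2    1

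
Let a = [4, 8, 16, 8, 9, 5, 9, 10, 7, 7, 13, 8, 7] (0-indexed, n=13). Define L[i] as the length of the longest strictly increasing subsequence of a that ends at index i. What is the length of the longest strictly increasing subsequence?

   i    0    1    2    3    4    5    6    7    8    9   10   11   12
a[i]    4    8   16    8    9    5    9   10    7    7   13    8    7
L[i]    1    2    3    2    3    2    3    4    3    3    5    4    3

5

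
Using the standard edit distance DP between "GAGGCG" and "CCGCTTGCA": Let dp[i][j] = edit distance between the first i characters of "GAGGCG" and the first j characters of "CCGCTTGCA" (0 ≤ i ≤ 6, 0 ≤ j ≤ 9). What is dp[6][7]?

   ''  C  C  G  C  T  T  G  C  A
''  0  1  2  3  4  5  6  7  8  9
 G  1  1  2  2  3  4  5  6  7  8
 A  2  2  2  3  3  4  5  6  7  7
 G  3  3  3  2  3  4  5  5  6  7
 G  4  4  4  3  3  4  5  5  6  7
 C  5  4  4  4  3  4  5  6  5  6
 G  6  5  5  4  4  4  5  5  6  6

5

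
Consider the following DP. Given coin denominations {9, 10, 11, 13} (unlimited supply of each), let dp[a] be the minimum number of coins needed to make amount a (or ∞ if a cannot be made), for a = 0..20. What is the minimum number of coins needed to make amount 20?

2

 a  0  1  2  3  4  5  6  7  8  9 10 11 12 13 14 15 16 17 18 19 20
dp  0  -  -  -  -  -  -  -  -  1  1  1  -  1  -  -  -  -  2  2  2
(- denotes ∞ / unreachable)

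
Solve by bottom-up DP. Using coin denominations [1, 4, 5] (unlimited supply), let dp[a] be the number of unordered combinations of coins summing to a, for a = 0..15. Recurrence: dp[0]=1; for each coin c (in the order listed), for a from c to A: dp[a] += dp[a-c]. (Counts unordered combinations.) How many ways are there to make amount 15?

after  coin     0     1     2     3     4     5     6     7     8     9    10    11    12    13    14    15
          1     1     1     1     1     1     1     1     1     1     1     1     1     1     1     1     1
          4     1     1     1     1     2     2     2     2     3     3     3     3     4     4     4     4
          5     1     1     1     1     2     3     3     3     4     5     6     6     7     8     9    10

10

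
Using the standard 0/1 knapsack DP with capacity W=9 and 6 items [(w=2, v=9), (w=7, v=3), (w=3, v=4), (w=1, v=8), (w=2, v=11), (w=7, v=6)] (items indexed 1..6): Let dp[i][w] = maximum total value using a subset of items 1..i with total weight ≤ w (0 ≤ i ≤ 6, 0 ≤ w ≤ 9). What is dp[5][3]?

19

i\w   0   1   2   3   4   5   6   7   8   9
  0   0   0   0   0   0   0   0   0   0   0
  1   0   0   9   9   9   9   9   9   9   9
  2   0   0   9   9   9   9   9   9   9  12
  3   0   0   9   9   9  13  13  13  13  13
  4   0   8   9  17  17  17  21  21  21  21
  5   0   8  11  19  20  28  28  28  32  32
  6   0   8  11  19  20  28  28  28  32  32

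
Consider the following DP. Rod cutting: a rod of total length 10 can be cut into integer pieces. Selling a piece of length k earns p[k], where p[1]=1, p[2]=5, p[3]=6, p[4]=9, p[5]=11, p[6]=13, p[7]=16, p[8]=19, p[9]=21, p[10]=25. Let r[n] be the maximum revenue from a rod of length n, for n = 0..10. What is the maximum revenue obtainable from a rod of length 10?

   n    0    1    2    3    4    5    6    7    8    9   10
r[n]    0    1    5    6   10   11   15   16   20   21   25

25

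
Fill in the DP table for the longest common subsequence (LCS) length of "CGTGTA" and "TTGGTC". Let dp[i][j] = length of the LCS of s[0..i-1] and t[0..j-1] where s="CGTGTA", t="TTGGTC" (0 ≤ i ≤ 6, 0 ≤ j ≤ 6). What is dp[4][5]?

   ''  T  T  G  G  T  C
''  0  0  0  0  0  0  0
 C  0  0  0  0  0  0  1
 G  0  0  0  1  1  1  1
 T  0  1  1  1  1  2  2
 G  0  1  1  2  2  2  2
 T  0  1  2  2  2  3  3
 A  0  1  2  2  2  3  3

2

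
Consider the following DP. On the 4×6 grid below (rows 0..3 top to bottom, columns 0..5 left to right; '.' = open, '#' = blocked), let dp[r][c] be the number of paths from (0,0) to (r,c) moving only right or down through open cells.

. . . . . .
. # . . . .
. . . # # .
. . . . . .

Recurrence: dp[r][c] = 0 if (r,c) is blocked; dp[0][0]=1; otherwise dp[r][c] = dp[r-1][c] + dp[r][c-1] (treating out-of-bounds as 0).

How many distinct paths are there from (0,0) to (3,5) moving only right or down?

r\c   0   1   2   3   4   5
  0   1   1   1   1   1   1
  1   1   0   1   2   3   4
  2   1   1   2   0   0   4
  3   1   2   4   4   4   8

8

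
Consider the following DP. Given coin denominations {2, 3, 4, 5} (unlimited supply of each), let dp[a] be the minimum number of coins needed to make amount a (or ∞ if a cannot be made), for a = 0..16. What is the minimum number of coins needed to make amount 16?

 a  0  1  2  3  4  5  6  7  8  9 10 11 12 13 14 15 16
dp  0  -  1  1  1  1  2  2  2  2  2  3  3  3  3  3  4
(- denotes ∞ / unreachable)

4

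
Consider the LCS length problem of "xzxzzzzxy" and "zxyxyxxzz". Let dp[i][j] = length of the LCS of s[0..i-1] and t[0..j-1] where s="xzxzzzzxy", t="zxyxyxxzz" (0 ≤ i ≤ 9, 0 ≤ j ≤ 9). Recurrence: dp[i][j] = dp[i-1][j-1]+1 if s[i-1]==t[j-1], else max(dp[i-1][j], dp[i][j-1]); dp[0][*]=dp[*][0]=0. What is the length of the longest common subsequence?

   ''  z  x  y  x  y  x  x  z  z
''  0  0  0  0  0  0  0  0  0  0
 x  0  0  1  1  1  1  1  1  1  1
 z  0  1  1  1  1  1  1  1  2  2
 x  0  1  2  2  2  2  2  2  2  2
 z  0  1  2  2  2  2  2  2  3  3
 z  0  1  2  2  2  2  2  2  3  4
 z  0  1  2  2  2  2  2  2  3  4
 z  0  1  2  2  2  2  2  2  3  4
 x  0  1  2  2  3  3  3  3  3  4
 y  0  1  2  3  3  4  4  4  4  4

4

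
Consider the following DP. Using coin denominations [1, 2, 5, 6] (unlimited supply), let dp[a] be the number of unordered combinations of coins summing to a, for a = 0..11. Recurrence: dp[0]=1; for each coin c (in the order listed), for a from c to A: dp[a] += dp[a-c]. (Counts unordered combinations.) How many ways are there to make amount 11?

after  coin     0     1     2     3     4     5     6     7     8     9    10    11
          1     1     1     1     1     1     1     1     1     1     1     1     1
          2     1     1     2     2     3     3     4     4     5     5     6     6
          5     1     1     2     2     3     4     5     6     7     8    10    11
          6     1     1     2     2     3     4     6     7     9    10    13    15

15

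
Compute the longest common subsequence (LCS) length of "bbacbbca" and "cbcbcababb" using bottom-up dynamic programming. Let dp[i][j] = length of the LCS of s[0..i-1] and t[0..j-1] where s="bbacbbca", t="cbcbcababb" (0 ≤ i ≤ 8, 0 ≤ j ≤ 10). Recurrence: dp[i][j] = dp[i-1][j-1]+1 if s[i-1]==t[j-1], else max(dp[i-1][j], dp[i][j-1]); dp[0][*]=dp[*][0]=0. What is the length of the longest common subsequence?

   ''  c  b  c  b  c  a  b  a  b  b
''  0  0  0  0  0  0  0  0  0  0  0
 b  0  0  1  1  1  1  1  1  1  1  1
 b  0  0  1  1  2  2  2  2  2  2  2
 a  0  0  1  1  2  2  3  3  3  3  3
 c  0  1  1  2  2  3  3  3  3  3  3
 b  0  1  2  2  3  3  3  4  4  4  4
 b  0  1  2  2  3  3  3  4  4  5  5
 c  0  1  2  3  3  4  4  4  4  5  5
 a  0  1  2  3  3  4  5  5  5  5  5

5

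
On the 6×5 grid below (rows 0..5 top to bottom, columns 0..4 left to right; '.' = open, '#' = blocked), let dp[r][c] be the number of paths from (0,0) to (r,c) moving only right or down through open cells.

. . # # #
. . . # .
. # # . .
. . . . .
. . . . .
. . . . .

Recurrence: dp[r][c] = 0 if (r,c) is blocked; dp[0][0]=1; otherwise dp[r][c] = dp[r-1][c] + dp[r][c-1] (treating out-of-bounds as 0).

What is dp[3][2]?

1

r\c   0   1   2   3   4
  0   1   1   0   0   0
  1   1   2   2   0   0
  2   1   0   0   0   0
  3   1   1   1   1   1
  4   1   2   3   4   5
  5   1   3   6  10  15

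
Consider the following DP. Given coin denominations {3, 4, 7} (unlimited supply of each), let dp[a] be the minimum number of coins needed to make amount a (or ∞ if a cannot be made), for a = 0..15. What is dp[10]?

 a  0  1  2  3  4  5  6  7  8  9 10 11 12 13 14 15
dp  0  -  -  1  1  -  2  1  2  3  2  2  3  3  2  3
(- denotes ∞ / unreachable)

2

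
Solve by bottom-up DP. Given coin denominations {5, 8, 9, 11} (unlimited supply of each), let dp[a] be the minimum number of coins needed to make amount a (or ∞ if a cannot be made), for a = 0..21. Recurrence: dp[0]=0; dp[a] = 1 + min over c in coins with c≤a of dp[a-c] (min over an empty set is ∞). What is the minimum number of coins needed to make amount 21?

3

 a  0  1  2  3  4  5  6  7  8  9 10 11 12 13 14 15 16 17 18 19 20 21
dp  0  -  -  -  -  1  -  -  1  1  2  1  -  2  2  3  2  2  2  2  2  3
(- denotes ∞ / unreachable)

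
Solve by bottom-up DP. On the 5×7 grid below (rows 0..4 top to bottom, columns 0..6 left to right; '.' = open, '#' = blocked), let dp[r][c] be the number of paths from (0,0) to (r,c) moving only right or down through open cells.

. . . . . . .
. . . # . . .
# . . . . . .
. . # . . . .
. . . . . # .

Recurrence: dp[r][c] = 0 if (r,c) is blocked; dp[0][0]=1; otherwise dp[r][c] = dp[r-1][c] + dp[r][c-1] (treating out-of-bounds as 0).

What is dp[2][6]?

11

r\c   0   1   2   3   4   5   6
  0   1   1   1   1   1   1   1
  1   1   2   3   0   1   2   3
  2   0   2   5   5   6   8  11
  3   0   2   0   5  11  19  30
  4   0   2   2   7  18   0  30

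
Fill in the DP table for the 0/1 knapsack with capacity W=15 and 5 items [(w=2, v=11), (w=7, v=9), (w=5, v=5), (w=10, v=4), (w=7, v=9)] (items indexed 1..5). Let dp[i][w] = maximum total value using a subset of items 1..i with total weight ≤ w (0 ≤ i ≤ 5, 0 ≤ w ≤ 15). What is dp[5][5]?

11

i\w   0   1   2   3   4   5   6   7   8   9  10  11  12  13  14  15
  0   0   0   0   0   0   0   0   0   0   0   0   0   0   0   0   0
  1   0   0  11  11  11  11  11  11  11  11  11  11  11  11  11  11
  2   0   0  11  11  11  11  11  11  11  20  20  20  20  20  20  20
  3   0   0  11  11  11  11  11  16  16  20  20  20  20  20  25  25
  4   0   0  11  11  11  11  11  16  16  20  20  20  20  20  25  25
  5   0   0  11  11  11  11  11  16  16  20  20  20  20  20  25  25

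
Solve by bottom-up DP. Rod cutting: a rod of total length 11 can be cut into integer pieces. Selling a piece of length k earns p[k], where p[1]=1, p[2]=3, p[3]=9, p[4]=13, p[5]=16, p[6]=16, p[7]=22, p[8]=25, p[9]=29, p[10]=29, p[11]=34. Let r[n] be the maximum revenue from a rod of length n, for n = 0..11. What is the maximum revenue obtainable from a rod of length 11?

   n    0    1    2    3    4    5    6    7    8    9   10   11
r[n]    0    1    3    9   13   16   18   22   26   29   32   35

35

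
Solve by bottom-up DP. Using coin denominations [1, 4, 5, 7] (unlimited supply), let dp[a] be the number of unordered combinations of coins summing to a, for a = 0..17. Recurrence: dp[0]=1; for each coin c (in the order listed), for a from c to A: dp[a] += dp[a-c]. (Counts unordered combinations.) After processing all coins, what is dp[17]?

19

after  coin     0     1     2     3     4     5     6     7     8     9    10    11    12    13    14    15    16    17
          1     1     1     1     1     1     1     1     1     1     1     1     1     1     1     1     1     1     1
          4     1     1     1     1     2     2     2     2     3     3     3     3     4     4     4     4     5     5
          5     1     1     1     1     2     3     3     3     4     5     6     6     7     8     9    10    11    12
          7     1     1     1     1     2     3     3     4     5     6     7     8    10    11    13    15    17    19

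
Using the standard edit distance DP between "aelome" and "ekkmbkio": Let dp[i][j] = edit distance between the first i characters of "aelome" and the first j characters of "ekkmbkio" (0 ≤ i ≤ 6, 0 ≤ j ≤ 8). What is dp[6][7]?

   ''  e  k  k  m  b  k  i  o
''  0  1  2  3  4  5  6  7  8
 a  1  1  2  3  4  5  6  7  8
 e  2  1  2  3  4  5  6  7  8
 l  3  2  2  3  4  5  6  7  8
 o  4  3  3  3  4  5  6  7  7
 m  5  4  4  4  3  4  5  6  7
 e  6  5  5  5  4  4  5  6  7

6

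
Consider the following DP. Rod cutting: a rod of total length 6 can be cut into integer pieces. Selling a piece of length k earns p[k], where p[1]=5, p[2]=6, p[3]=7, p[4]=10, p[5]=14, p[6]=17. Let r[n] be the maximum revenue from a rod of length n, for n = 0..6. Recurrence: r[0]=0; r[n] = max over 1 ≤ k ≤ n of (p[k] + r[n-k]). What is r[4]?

20

   n    0    1    2    3    4    5    6
r[n]    0    5   10   15   20   25   30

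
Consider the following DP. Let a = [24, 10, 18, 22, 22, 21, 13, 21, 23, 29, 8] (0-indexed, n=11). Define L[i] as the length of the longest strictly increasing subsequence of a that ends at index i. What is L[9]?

   i    0    1    2    3    4    5    6    7    8    9   10
a[i]   24   10   18   22   22   21   13   21   23   29    8
L[i]    1    1    2    3    3    3    2    3    4    5    1

5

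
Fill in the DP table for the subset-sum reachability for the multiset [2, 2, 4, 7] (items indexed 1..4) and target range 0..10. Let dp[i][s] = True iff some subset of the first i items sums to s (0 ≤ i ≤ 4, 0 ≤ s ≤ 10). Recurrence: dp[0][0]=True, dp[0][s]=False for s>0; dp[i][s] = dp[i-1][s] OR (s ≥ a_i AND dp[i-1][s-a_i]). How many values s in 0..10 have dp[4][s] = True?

i\s   0   1   2   3   4   5   6   7   8   9  10
  0   T   F   F   F   F   F   F   F   F   F   F
  1   T   F   T   F   F   F   F   F   F   F   F
  2   T   F   T   F   T   F   F   F   F   F   F
  3   T   F   T   F   T   F   T   F   T   F   F
  4   T   F   T   F   T   F   T   T   T   T   F

7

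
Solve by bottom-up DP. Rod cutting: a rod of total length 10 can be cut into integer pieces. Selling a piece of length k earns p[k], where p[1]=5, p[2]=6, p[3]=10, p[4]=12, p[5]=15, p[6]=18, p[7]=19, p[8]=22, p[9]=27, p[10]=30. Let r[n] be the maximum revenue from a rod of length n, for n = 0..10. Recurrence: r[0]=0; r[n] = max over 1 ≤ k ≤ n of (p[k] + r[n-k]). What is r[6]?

30

   n    0    1    2    3    4    5    6    7    8    9   10
r[n]    0    5   10   15   20   25   30   35   40   45   50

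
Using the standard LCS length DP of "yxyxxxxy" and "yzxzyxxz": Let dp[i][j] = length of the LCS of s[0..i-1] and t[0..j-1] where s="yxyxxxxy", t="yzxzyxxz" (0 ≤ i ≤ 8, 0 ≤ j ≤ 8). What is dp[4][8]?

4

   ''  y  z  x  z  y  x  x  z
''  0  0  0  0  0  0  0  0  0
 y  0  1  1  1  1  1  1  1  1
 x  0  1  1  2  2  2  2  2  2
 y  0  1  1  2  2  3  3  3  3
 x  0  1  1  2  2  3  4  4  4
 x  0  1  1  2  2  3  4  5  5
 x  0  1  1  2  2  3  4  5  5
 x  0  1  1  2  2  3  4  5  5
 y  0  1  1  2  2  3  4  5  5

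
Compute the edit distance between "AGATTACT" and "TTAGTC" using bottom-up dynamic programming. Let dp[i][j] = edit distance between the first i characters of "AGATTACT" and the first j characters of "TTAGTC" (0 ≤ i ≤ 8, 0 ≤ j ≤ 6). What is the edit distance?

5

   ''  T  T  A  G  T  C
''  0  1  2  3  4  5  6
 A  1  1  2  2  3  4  5
 G  2  2  2  3  2  3  4
 A  3  3  3  2  3  3  4
 T  4  3  3  3  3  3  4
 T  5  4  3  4  4  3  4
 A  6  5  4  3  4  4  4
 C  7  6  5  4  4  5  4
 T  8  7  6  5  5  4  5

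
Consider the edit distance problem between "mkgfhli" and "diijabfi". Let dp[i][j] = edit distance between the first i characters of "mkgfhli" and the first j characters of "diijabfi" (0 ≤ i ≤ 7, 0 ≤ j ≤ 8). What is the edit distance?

   ''  d  i  i  j  a  b  f  i
''  0  1  2  3  4  5  6  7  8
 m  1  1  2  3  4  5  6  7  8
 k  2  2  2  3  4  5  6  7  8
 g  3  3  3  3  4  5  6  7  8
 f  4  4  4  4  4  5  6  6  7
 h  5  5  5  5  5  5  6  7  7
 l  6  6  6  6  6  6  6  7  8
 i  7  7  6  6  7  7  7  7  7

7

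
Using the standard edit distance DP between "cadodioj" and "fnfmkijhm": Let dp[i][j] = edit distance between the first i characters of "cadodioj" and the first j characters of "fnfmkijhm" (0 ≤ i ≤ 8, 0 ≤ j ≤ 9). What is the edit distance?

   ''  f  n  f  m  k  i  j  h  m
''  0  1  2  3  4  5  6  7  8  9
 c  1  1  2  3  4  5  6  7  8  9
 a  2  2  2  3  4  5  6  7  8  9
 d  3  3  3  3  4  5  6  7  8  9
 o  4  4  4  4  4  5  6  7  8  9
 d  5  5  5  5  5  5  6  7  8  9
 i  6  6  6  6  6  6  5  6  7  8
 o  7  7  7  7  7  7  6  6  7  8
 j  8  8  8  8  8  8  7  6  7  8

8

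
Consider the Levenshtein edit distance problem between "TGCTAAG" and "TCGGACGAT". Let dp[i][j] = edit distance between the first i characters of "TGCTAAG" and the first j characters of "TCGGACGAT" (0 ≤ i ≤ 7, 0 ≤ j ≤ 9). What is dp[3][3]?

   ''  T  C  G  G  A  C  G  A  T
''  0  1  2  3  4  5  6  7  8  9
 T  1  0  1  2  3  4  5  6  7  8
 G  2  1  1  1  2  3  4  5  6  7
 C  3  2  1  2  2  3  3  4  5  6
 T  4  3  2  2  3  3  4  4  5  5
 A  5  4  3  3  3  3  4  5  4  5
 A  6  5  4  4  4  3  4  5  5  5
 G  7  6  5  4  4  4  4  4  5  6

2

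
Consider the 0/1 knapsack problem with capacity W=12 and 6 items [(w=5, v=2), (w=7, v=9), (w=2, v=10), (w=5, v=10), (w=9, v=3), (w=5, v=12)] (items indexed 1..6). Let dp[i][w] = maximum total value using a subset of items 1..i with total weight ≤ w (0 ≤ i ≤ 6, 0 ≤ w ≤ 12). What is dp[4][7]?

i\w   0   1   2   3   4   5   6   7   8   9  10  11  12
  0   0   0   0   0   0   0   0   0   0   0   0   0   0
  1   0   0   0   0   0   2   2   2   2   2   2   2   2
  2   0   0   0   0   0   2   2   9   9   9   9   9  11
  3   0   0  10  10  10  10  10  12  12  19  19  19  19
  4   0   0  10  10  10  10  10  20  20  20  20  20  22
  5   0   0  10  10  10  10  10  20  20  20  20  20  22
  6   0   0  10  10  10  12  12  22  22  22  22  22  32

20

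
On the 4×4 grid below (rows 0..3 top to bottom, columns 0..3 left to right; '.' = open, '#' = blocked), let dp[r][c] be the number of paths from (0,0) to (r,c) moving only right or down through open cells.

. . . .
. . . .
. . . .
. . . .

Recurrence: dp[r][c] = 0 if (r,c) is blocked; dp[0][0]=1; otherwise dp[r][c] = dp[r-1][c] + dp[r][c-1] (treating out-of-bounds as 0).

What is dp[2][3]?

10

r\c   0   1   2   3
  0   1   1   1   1
  1   1   2   3   4
  2   1   3   6  10
  3   1   4  10  20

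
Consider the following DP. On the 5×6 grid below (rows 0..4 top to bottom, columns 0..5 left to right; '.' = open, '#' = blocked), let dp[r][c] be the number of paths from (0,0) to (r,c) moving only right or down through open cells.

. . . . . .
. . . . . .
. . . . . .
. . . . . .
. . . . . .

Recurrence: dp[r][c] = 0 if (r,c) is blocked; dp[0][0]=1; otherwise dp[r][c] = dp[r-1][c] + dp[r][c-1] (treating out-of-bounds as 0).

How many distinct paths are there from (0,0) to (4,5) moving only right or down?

r\c   0   1   2   3   4   5
  0   1   1   1   1   1   1
  1   1   2   3   4   5   6
  2   1   3   6  10  15  21
  3   1   4  10  20  35  56
  4   1   5  15  35  70 126

126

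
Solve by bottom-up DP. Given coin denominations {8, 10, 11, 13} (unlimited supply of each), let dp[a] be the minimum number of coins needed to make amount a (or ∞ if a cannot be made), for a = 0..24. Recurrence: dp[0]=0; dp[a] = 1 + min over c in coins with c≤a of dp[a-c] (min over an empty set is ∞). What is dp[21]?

 a  0  1  2  3  4  5  6  7  8  9 10 11 12 13 14 15 16 17 18 19 20 21 22 23 24
dp  0  -  -  -  -  -  -  -  1  -  1  1  -  1  -  -  2  -  2  2  2  2  2  2  2
(- denotes ∞ / unreachable)

2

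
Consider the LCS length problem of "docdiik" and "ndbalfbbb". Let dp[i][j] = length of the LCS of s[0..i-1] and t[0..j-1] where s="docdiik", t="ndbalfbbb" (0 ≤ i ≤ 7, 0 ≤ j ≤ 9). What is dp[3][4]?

   ''  n  d  b  a  l  f  b  b  b
''  0  0  0  0  0  0  0  0  0  0
 d  0  0  1  1  1  1  1  1  1  1
 o  0  0  1  1  1  1  1  1  1  1
 c  0  0  1  1  1  1  1  1  1  1
 d  0  0  1  1  1  1  1  1  1  1
 i  0  0  1  1  1  1  1  1  1  1
 i  0  0  1  1  1  1  1  1  1  1
 k  0  0  1  1  1  1  1  1  1  1

1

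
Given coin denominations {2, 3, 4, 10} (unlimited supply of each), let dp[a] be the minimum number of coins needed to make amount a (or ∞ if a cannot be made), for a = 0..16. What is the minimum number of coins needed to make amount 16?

3

 a  0  1  2  3  4  5  6  7  8  9 10 11 12 13 14 15 16
dp  0  -  1  1  1  2  2  2  2  3  1  3  2  2  2  3  3
(- denotes ∞ / unreachable)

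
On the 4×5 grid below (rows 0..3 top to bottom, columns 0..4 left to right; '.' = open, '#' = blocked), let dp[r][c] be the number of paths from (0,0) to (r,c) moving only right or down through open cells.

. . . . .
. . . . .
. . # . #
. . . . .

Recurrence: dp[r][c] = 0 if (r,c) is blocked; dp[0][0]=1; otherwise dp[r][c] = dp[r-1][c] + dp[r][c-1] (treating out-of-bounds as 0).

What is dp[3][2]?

4

r\c   0   1   2   3   4
  0   1   1   1   1   1
  1   1   2   3   4   5
  2   1   3   0   4   0
  3   1   4   4   8   8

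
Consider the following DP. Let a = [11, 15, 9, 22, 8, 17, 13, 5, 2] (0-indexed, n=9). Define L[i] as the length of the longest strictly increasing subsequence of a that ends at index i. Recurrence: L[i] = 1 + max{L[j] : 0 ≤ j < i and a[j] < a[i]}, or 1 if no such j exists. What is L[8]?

   i    0    1    2    3    4    5    6    7    8
a[i]   11   15    9   22    8   17   13    5    2
L[i]    1    2    1    3    1    3    2    1    1

1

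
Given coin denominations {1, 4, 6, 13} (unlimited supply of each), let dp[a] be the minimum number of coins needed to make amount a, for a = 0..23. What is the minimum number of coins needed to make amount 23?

3

 a  0  1  2  3  4  5  6  7  8  9 10 11 12 13 14 15 16 17 18 19 20 21 22 23
dp  0  1  2  3  1  2  1  2  2  3  2  3  2  1  2  3  3  2  3  2  3  3  4  3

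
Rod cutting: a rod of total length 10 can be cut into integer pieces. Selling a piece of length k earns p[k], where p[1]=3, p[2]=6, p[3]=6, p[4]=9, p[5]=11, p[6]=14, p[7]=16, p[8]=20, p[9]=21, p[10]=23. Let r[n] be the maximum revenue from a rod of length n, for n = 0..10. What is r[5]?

   n    0    1    2    3    4    5    6    7    8    9   10
r[n]    0    3    6    9   12   15   18   21   24   27   30

15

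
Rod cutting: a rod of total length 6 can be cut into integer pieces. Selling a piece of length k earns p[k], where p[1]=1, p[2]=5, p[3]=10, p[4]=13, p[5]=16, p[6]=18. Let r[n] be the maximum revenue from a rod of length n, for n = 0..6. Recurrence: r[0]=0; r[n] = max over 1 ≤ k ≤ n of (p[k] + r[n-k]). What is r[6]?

   n    0    1    2    3    4    5    6
r[n]    0    1    5   10   13   16   20

20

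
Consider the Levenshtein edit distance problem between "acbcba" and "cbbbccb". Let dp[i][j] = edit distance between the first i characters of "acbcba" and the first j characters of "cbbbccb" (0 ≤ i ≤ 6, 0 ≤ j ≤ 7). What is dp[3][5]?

4

   ''  c  b  b  b  c  c  b
''  0  1  2  3  4  5  6  7
 a  1  1  2  3  4  5  6  7
 c  2  1  2  3  4  4  5  6
 b  3  2  1  2  3  4  5  5
 c  4  3  2  2  3  3  4  5
 b  5  4  3  2  2  3  4  4
 a  6  5  4  3  3  3  4  5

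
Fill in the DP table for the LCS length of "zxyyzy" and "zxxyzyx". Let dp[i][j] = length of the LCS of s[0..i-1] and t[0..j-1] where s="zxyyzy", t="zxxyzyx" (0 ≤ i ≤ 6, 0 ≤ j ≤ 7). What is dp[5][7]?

4

   ''  z  x  x  y  z  y  x
''  0  0  0  0  0  0  0  0
 z  0  1  1  1  1  1  1  1
 x  0  1  2  2  2  2  2  2
 y  0  1  2  2  3  3  3  3
 y  0  1  2  2  3  3  4  4
 z  0  1  2  2  3  4  4  4
 y  0  1  2  2  3  4  5  5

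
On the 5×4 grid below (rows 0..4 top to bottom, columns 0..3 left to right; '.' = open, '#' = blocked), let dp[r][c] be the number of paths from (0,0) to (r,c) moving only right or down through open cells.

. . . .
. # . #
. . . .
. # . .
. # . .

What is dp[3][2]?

2

r\c   0   1   2   3
  0   1   1   1   1
  1   1   0   1   0
  2   1   1   2   2
  3   1   0   2   4
  4   1   0   2   6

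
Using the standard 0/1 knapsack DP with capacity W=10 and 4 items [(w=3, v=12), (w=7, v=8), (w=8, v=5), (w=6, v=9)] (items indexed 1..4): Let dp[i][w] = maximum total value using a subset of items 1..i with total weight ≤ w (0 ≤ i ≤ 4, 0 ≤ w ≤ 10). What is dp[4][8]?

i\w   0   1   2   3   4   5   6   7   8   9  10
  0   0   0   0   0   0   0   0   0   0   0   0
  1   0   0   0  12  12  12  12  12  12  12  12
  2   0   0   0  12  12  12  12  12  12  12  20
  3   0   0   0  12  12  12  12  12  12  12  20
  4   0   0   0  12  12  12  12  12  12  21  21

12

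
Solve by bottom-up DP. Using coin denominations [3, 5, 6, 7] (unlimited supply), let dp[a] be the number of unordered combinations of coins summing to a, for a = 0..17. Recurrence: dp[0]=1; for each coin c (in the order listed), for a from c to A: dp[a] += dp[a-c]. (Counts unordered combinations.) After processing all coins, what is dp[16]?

after  coin     0     1     2     3     4     5     6     7     8     9    10    11    12    13    14    15    16    17
          3     1     0     0     1     0     0     1     0     0     1     0     0     1     0     0     1     0     0
          5     1     0     0     1     0     1     1     0     1     1     1     1     1     1     1     2     1     1
          6     1     0     0     1     0     1     2     0     1     2     1     2     3     1     2     4     2     3
          7     1     0     0     1     0     1     2     1     1     2     2     2     4     3     3     5     4     5

4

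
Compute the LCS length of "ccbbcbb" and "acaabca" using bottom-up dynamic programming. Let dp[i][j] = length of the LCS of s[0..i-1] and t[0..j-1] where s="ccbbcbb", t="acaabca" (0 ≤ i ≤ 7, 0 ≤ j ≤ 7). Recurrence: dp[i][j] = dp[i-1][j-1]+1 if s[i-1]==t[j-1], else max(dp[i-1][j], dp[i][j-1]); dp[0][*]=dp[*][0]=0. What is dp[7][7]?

3

   ''  a  c  a  a  b  c  a
''  0  0  0  0  0  0  0  0
 c  0  0  1  1  1  1  1  1
 c  0  0  1  1  1  1  2  2
 b  0  0  1  1  1  2  2  2
 b  0  0  1  1  1  2  2  2
 c  0  0  1  1  1  2  3  3
 b  0  0  1  1  1  2  3  3
 b  0  0  1  1  1  2  3  3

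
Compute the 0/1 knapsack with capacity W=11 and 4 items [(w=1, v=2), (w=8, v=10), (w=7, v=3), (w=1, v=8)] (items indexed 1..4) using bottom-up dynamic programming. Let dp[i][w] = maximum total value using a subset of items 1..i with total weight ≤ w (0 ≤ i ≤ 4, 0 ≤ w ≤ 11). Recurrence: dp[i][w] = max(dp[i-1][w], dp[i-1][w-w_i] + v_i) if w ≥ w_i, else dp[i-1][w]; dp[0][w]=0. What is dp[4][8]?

11

i\w   0   1   2   3   4   5   6   7   8   9  10  11
  0   0   0   0   0   0   0   0   0   0   0   0   0
  1   0   2   2   2   2   2   2   2   2   2   2   2
  2   0   2   2   2   2   2   2   2  10  12  12  12
  3   0   2   2   2   2   2   2   3  10  12  12  12
  4   0   8  10  10  10  10  10  10  11  18  20  20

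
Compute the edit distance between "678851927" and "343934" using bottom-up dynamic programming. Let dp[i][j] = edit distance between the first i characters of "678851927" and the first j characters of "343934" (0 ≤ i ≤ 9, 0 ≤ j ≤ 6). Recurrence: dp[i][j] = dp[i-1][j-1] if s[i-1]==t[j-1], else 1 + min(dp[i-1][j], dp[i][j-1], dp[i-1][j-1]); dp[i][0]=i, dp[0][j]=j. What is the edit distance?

   ''  3  4  3  9  3  4
''  0  1  2  3  4  5  6
 6  1  1  2  3  4  5  6
 7  2  2  2  3  4  5  6
 8  3  3  3  3  4  5  6
 8  4  4  4  4  4  5  6
 5  5  5  5  5  5  5  6
 1  6  6  6  6  6  6  6
 9  7  7  7  7  6  7  7
 2  8  8  8  8  7  7  8
 7  9  9  9  9  8  8  8

8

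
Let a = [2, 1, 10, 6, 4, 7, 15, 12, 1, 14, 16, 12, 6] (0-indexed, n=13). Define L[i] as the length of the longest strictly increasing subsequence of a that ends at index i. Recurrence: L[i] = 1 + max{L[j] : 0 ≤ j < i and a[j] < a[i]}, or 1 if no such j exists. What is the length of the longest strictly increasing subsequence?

   i    0    1    2    3    4    5    6    7    8    9   10   11   12
a[i]    2    1   10    6    4    7   15   12    1   14   16   12    6
L[i]    1    1    2    2    2    3    4    4    1    5    6    4    3

6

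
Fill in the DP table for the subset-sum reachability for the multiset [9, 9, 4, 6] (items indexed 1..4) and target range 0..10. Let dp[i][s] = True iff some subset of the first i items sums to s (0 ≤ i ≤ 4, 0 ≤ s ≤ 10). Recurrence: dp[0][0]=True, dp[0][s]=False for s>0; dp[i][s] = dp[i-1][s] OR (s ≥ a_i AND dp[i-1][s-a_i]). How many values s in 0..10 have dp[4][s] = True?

5

i\s   0   1   2   3   4   5   6   7   8   9  10
  0   T   F   F   F   F   F   F   F   F   F   F
  1   T   F   F   F   F   F   F   F   F   T   F
  2   T   F   F   F   F   F   F   F   F   T   F
  3   T   F   F   F   T   F   F   F   F   T   F
  4   T   F   F   F   T   F   T   F   F   T   T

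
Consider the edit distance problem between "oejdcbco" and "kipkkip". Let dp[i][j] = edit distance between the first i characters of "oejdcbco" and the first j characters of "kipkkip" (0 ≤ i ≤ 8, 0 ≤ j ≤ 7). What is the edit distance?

   ''  k  i  p  k  k  i  p
''  0  1  2  3  4  5  6  7
 o  1  1  2  3  4  5  6  7
 e  2  2  2  3  4  5  6  7
 j  3  3  3  3  4  5  6  7
 d  4  4  4  4  4  5  6  7
 c  5  5  5  5  5  5  6  7
 b  6  6  6  6  6  6  6  7
 c  7  7  7  7  7  7  7  7
 o  8  8  8  8  8  8  8  8

8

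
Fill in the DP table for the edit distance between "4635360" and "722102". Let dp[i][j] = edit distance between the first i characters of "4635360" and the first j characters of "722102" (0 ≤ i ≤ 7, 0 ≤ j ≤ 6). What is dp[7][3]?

7

   ''  7  2  2  1  0  2
''  0  1  2  3  4  5  6
 4  1  1  2  3  4  5  6
 6  2  2  2  3  4  5  6
 3  3  3  3  3  4  5  6
 5  4  4  4  4  4  5  6
 3  5  5  5  5  5  5  6
 6  6  6  6  6  6  6  6
 0  7  7  7  7  7  6  7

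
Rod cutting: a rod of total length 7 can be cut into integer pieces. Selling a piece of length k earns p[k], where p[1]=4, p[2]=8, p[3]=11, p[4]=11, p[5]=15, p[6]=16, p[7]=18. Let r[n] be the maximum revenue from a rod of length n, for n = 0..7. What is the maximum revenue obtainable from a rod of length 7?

28

   n    0    1    2    3    4    5    6    7
r[n]    0    4    8   12   16   20   24   28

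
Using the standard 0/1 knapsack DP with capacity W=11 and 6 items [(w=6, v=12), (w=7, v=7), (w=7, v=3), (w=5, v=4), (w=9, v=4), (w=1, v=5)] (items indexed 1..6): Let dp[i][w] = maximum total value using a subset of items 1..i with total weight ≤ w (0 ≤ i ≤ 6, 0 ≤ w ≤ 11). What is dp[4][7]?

12

i\w   0   1   2   3   4   5   6   7   8   9  10  11
  0   0   0   0   0   0   0   0   0   0   0   0   0
  1   0   0   0   0   0   0  12  12  12  12  12  12
  2   0   0   0   0   0   0  12  12  12  12  12  12
  3   0   0   0   0   0   0  12  12  12  12  12  12
  4   0   0   0   0   0   4  12  12  12  12  12  16
  5   0   0   0   0   0   4  12  12  12  12  12  16
  6   0   5   5   5   5   5  12  17  17  17  17  17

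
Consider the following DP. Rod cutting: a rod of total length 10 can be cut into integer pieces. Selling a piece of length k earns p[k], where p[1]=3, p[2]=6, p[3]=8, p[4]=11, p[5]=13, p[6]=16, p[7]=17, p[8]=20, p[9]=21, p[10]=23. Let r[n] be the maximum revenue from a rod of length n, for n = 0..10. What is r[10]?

30

   n    0    1    2    3    4    5    6    7    8    9   10
r[n]    0    3    6    9   12   15   18   21   24   27   30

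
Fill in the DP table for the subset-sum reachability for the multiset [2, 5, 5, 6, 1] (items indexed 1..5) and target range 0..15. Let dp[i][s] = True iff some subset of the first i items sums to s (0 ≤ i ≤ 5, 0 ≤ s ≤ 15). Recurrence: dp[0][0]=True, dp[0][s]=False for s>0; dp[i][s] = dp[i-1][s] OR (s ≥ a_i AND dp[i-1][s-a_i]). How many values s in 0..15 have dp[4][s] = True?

10

i\s   0   1   2   3   4   5   6   7   8   9  10  11  12  13  14  15
  0   T   F   F   F   F   F   F   F   F   F   F   F   F   F   F   F
  1   T   F   T   F   F   F   F   F   F   F   F   F   F   F   F   F
  2   T   F   T   F   F   T   F   T   F   F   F   F   F   F   F   F
  3   T   F   T   F   F   T   F   T   F   F   T   F   T   F   F   F
  4   T   F   T   F   F   T   T   T   T   F   T   T   T   T   F   F
  5   T   T   T   T   F   T   T   T   T   T   T   T   T   T   T   F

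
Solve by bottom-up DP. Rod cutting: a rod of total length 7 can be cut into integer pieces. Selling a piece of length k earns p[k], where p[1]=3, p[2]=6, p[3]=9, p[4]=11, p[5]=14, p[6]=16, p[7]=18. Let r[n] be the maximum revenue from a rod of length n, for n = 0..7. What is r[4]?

12

   n    0    1    2    3    4    5    6    7
r[n]    0    3    6    9   12   15   18   21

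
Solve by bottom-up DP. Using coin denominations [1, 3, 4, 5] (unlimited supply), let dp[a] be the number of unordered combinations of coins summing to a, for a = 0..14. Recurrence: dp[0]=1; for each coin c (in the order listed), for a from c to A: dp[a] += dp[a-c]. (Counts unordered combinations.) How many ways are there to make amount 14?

after  coin     0     1     2     3     4     5     6     7     8     9    10    11    12    13    14
          1     1     1     1     1     1     1     1     1     1     1     1     1     1     1     1
          3     1     1     1     2     2     2     3     3     3     4     4     4     5     5     5
          4     1     1     1     2     3     3     4     5     6     7     8     9    11    12    13
          5     1     1     1     2     3     4     5     6     8    10    12    14    17    20    23

23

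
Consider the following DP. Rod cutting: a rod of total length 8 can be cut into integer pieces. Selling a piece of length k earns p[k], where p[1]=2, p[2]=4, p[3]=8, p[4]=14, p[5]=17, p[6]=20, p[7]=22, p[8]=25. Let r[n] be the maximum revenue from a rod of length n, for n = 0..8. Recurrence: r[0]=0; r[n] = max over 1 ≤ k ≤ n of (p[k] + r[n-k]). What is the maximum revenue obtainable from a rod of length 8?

28

   n    0    1    2    3    4    5    6    7    8
r[n]    0    2    4    8   14   17   20   22   28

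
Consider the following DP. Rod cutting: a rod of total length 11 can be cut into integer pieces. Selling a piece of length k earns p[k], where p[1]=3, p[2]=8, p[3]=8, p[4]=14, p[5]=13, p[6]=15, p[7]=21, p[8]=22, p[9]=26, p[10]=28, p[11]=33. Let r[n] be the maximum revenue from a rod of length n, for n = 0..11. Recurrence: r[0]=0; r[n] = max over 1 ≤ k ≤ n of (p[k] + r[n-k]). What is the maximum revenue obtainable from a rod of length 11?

43

   n    0    1    2    3    4    5    6    7    8    9   10   11
r[n]    0    3    8   11   16   19   24   27   32   35   40   43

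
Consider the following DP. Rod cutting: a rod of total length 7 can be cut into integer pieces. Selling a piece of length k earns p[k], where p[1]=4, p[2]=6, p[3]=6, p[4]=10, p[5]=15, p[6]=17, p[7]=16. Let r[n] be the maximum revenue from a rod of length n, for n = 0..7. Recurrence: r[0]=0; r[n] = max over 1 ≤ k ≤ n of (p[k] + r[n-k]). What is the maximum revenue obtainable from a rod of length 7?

   n    0    1    2    3    4    5    6    7
r[n]    0    4    8   12   16   20   24   28

28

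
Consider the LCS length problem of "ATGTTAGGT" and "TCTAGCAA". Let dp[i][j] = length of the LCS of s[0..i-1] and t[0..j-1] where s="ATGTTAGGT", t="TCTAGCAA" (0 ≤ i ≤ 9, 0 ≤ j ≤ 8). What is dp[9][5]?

   ''  T  C  T  A  G  C  A  A
''  0  0  0  0  0  0  0  0  0
 A  0  0  0  0  1  1  1  1  1
 T  0  1  1  1  1  1  1  1  1
 G  0  1  1  1  1  2  2  2  2
 T  0  1  1  2  2  2  2  2  2
 T  0  1  1  2  2  2  2  2  2
 A  0  1  1  2  3  3  3  3  3
 G  0  1  1  2  3  4  4  4  4
 G  0  1  1  2  3  4  4  4  4
 T  0  1  1  2  3  4  4  4  4

4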